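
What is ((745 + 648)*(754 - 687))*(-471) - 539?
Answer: -43959440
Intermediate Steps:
((745 + 648)*(754 - 687))*(-471) - 539 = (1393*67)*(-471) - 539 = 93331*(-471) - 539 = -43958901 - 539 = -43959440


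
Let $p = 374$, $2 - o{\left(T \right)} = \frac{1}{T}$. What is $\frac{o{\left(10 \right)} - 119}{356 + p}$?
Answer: $- \frac{1171}{7300} \approx -0.16041$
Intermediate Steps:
$o{\left(T \right)} = 2 - \frac{1}{T}$
$\frac{o{\left(10 \right)} - 119}{356 + p} = \frac{\left(2 - \frac{1}{10}\right) - 119}{356 + 374} = \frac{\left(2 - \frac{1}{10}\right) - 119}{730} = \left(\left(2 - \frac{1}{10}\right) - 119\right) \frac{1}{730} = \left(\frac{19}{10} - 119\right) \frac{1}{730} = \left(- \frac{1171}{10}\right) \frac{1}{730} = - \frac{1171}{7300}$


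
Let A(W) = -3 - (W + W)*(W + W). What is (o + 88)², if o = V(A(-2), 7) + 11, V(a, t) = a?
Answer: 6400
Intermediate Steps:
A(W) = -3 - 4*W² (A(W) = -3 - 2*W*2*W = -3 - 4*W²)
o = -8 (o = (-3 - 4*(-2)²) + 11 = (-3 - 4*4) + 11 = (-3 - 16) + 11 = -19 + 11 = -8)
(o + 88)² = (-8 + 88)² = 80² = 6400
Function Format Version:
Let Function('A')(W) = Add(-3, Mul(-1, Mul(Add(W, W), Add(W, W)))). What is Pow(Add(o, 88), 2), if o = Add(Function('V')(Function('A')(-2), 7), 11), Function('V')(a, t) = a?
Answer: 6400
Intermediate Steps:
Function('A')(W) = Add(-3, Mul(-4, Pow(W, 2))) (Function('A')(W) = Add(-3, Mul(-1, Mul(Mul(2, W), Mul(2, W)))) = Add(-3, Mul(-1, Mul(4, Pow(W, 2)))) = Add(-3, Mul(-4, Pow(W, 2))))
o = -8 (o = Add(Add(-3, Mul(-4, Pow(-2, 2))), 11) = Add(Add(-3, Mul(-4, 4)), 11) = Add(Add(-3, -16), 11) = Add(-19, 11) = -8)
Pow(Add(o, 88), 2) = Pow(Add(-8, 88), 2) = Pow(80, 2) = 6400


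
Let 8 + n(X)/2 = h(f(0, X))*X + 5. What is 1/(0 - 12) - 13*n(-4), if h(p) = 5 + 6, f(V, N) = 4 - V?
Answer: 14663/12 ≈ 1221.9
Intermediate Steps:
h(p) = 11
n(X) = -6 + 22*X (n(X) = -16 + 2*(11*X + 5) = -16 + 2*(5 + 11*X) = -16 + (10 + 22*X) = -6 + 22*X)
1/(0 - 12) - 13*n(-4) = 1/(0 - 12) - 13*(-6 + 22*(-4)) = 1/(-12) - 13*(-6 - 88) = -1/12 - 13*(-94) = -1/12 + 1222 = 14663/12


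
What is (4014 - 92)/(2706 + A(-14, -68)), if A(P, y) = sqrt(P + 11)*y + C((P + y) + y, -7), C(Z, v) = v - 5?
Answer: 880489/605959 + 66674*I*sqrt(3)/1817877 ≈ 1.4531 + 0.063526*I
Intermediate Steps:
C(Z, v) = -5 + v
A(P, y) = -12 + y*sqrt(11 + P) (A(P, y) = sqrt(P + 11)*y + (-5 - 7) = sqrt(11 + P)*y - 12 = y*sqrt(11 + P) - 12 = -12 + y*sqrt(11 + P))
(4014 - 92)/(2706 + A(-14, -68)) = (4014 - 92)/(2706 + (-12 - 68*sqrt(11 - 14))) = 3922/(2706 + (-12 - 68*I*sqrt(3))) = 3922/(2694 - 68*I*sqrt(3))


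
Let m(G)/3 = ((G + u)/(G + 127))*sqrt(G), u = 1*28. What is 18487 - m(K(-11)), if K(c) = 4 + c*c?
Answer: 18487 - 255*sqrt(5)/28 ≈ 18467.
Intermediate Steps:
u = 28
K(c) = 4 + c**2
m(G) = 3*sqrt(G)*(28 + G)/(127 + G) (m(G) = 3*(((G + 28)/(G + 127))*sqrt(G)) = 3*(((28 + G)/(127 + G))*sqrt(G)) = 3*(sqrt(G)*(28 + G)/(127 + G)) = 3*sqrt(G)*(28 + G)/(127 + G))
18487 - m(K(-11)) = 18487 - 3*sqrt(4 + (-11)**2)*(28 + (4 + (-11)**2))/(127 + (4 + (-11)**2)) = 18487 - 3*sqrt(4 + 121)*(28 + (4 + 121))/(127 + (4 + 121)) = 18487 - 3*sqrt(125)*(28 + 125)/(127 + 125) = 18487 - 3*5*sqrt(5)*153/252 = 18487 - 255*sqrt(5)/28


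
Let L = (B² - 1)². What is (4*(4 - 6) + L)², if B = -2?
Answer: 1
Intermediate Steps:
L = 9 (L = ((-2)² - 1)² = (4 - 1)² = 3² = 9)
(4*(4 - 6) + L)² = (4*(4 - 6) + 9)² = (4*(-2) + 9)² = (-8 + 9)² = 1² = 1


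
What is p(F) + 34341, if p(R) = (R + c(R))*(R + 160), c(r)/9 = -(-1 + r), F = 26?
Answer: -2673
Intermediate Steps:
c(r) = 9 - 9*r (c(r) = 9*(-(-1 + r)) = 9*(1 - r) = 9 - 9*r)
p(R) = (9 - 8*R)*(160 + R) (p(R) = (R + (9 - 9*R))*(R + 160) = (9 - 8*R)*(160 + R))
p(F) + 34341 = (1440 - 1271*26 - 8*26²) + 34341 = (1440 - 33046 - 8*676) + 34341 = (1440 - 33046 - 5408) + 34341 = -37014 + 34341 = -2673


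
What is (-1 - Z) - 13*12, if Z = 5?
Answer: -162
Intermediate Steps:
(-1 - Z) - 13*12 = (-1 - 1*5) - 13*12 = (-1 - 5) - 156 = -6 - 156 = -162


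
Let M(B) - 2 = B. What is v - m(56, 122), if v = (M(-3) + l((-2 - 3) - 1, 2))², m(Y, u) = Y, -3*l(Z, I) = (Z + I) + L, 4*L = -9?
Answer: -7895/144 ≈ -54.826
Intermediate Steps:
L = -9/4 (L = (¼)*(-9) = -9/4 ≈ -2.2500)
M(B) = 2 + B
l(Z, I) = ¾ - I/3 - Z/3 (l(Z, I) = -((Z + I) - 9/4)/3 = -((I + Z) - 9/4)/3 = -(-9/4 + I + Z)/3 = ¾ - I/3 - Z/3)
v = 169/144 (v = ((2 - 3) + (¾ - ⅓*2 - ((-2 - 3) - 1)/3))² = (-1 + (¾ - ⅔ - (-5 - 1)/3))² = (-1 + (¾ - ⅔ - ⅓*(-6)))² = (-1 + (¾ - ⅔ + 2))² = (-1 + 25/12)² = (13/12)² = 169/144 ≈ 1.1736)
v - m(56, 122) = 169/144 - 1*56 = 169/144 - 56 = -7895/144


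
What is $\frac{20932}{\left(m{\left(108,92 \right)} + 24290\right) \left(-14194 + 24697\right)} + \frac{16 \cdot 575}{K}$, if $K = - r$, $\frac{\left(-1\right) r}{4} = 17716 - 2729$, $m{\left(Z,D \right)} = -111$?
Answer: $\frac{584403392984}{3805979178519} \approx 0.15355$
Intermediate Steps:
$r = -59948$ ($r = - 4 \left(17716 - 2729\right) = \left(-4\right) 14987 = -59948$)
$K = 59948$ ($K = \left(-1\right) \left(-59948\right) = 59948$)
$\frac{20932}{\left(m{\left(108,92 \right)} + 24290\right) \left(-14194 + 24697\right)} + \frac{16 \cdot 575}{K} = \frac{20932}{\left(-111 + 24290\right) \left(-14194 + 24697\right)} + \frac{16 \cdot 575}{59948} = \frac{20932}{24179 \cdot 10503} + 9200 \cdot \frac{1}{59948} = \frac{20932}{253952037} + \frac{2300}{14987} = \frac{584403392984}{3805979178519}$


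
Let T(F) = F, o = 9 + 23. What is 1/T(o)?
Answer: 1/32 ≈ 0.031250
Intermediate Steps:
o = 32
1/T(o) = 1/32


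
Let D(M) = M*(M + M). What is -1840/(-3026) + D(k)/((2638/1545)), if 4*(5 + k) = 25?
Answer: 77855305/31930352 ≈ 2.4383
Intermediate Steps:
k = 5/4 (k = -5 + (¼)*25 = -5 + 25/4 = 5/4 ≈ 1.2500)
D(M) = 2*M² (D(M) = M*(2*M) = 2*M²)
-1840/(-3026) + D(k)/((2638/1545)) = -1840/(-3026) + (2*(5/4)²)/((2638/1545)) = -1840*(-1/3026) + (2*(25/16))/((2638*(1/1545))) = 920/1513 + 25/(8*(2638/1545)) = 920/1513 + (25/8)*(1545/2638) = 920/1513 + 38625/21104 = 77855305/31930352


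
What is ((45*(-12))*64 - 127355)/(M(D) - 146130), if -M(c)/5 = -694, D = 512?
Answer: 32383/28532 ≈ 1.1350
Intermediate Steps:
M(c) = 3470 (M(c) = -5*(-694) = 3470)
((45*(-12))*64 - 127355)/(M(D) - 146130) = ((45*(-12))*64 - 127355)/(3470 - 146130) = (-540*64 - 127355)/(-142660) = (-34560 - 127355)*(-1/142660) = -161915*(-1/142660) = 32383/28532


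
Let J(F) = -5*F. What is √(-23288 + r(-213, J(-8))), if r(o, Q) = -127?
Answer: I*√23415 ≈ 153.02*I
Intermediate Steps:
√(-23288 + r(-213, J(-8))) = √(-23288 - 127) = √(-23415) = I*√23415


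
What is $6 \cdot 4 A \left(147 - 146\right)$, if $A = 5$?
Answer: $120$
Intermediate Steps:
$6 \cdot 4 A \left(147 - 146\right) = 6 \cdot 4 \cdot 5 \left(147 - 146\right) = 24 \cdot 5 \cdot 1 = 120 \cdot 1 = 120$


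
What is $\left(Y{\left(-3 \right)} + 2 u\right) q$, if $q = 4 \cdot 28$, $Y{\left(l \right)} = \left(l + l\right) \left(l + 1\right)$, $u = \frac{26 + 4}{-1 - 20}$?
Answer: $1024$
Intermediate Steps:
$u = - \frac{10}{7}$ ($u = \frac{30}{-21} = 30 \left(- \frac{1}{21}\right) = - \frac{10}{7} \approx -1.4286$)
$Y{\left(l \right)} = 2 l \left(1 + l\right)$
$q = 112$
$\left(Y{\left(-3 \right)} + 2 u\right) q = \left(2 \left(-3\right) \left(1 - 3\right) + 2 \left(- \frac{10}{7}\right)\right) 112 = \left(2 \left(-3\right) \left(-2\right) - \frac{20}{7}\right) 112 = \left(12 - \frac{20}{7}\right) 112 = \frac{64}{7} \cdot 112 = 1024$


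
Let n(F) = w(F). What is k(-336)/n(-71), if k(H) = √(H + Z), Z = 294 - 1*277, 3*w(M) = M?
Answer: -3*I*√319/71 ≈ -0.75467*I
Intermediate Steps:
w(M) = M/3
n(F) = F/3
Z = 17 (Z = 294 - 277 = 17)
k(H) = √(17 + H) (k(H) = √(H + 17) = √(17 + H))
k(-336)/n(-71) = √(17 - 336)/(((⅓)*(-71))) = √(-319)/(-71/3) = (I*√319)*(-3/71) = -3*I*√319/71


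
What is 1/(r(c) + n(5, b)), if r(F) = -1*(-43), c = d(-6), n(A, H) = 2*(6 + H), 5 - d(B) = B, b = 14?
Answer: 1/83 ≈ 0.012048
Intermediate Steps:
d(B) = 5 - B
n(A, H) = 12 + 2*H
c = 11 (c = 5 - 1*(-6) = 5 + 6 = 11)
r(F) = 43
1/(r(c) + n(5, b)) = 1/(43 + (12 + 2*14)) = 1/(43 + (12 + 28)) = 1/(43 + 40) = 1/83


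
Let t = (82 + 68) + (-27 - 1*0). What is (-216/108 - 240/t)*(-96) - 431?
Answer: -2119/41 ≈ -51.683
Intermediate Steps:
t = 123 (t = 150 + (-27 + 0) = 150 - 27 = 123)
(-216/108 - 240/t)*(-96) - 431 = (-216/108 - 240/123)*(-96) - 431 = (-216*1/108 - 240*1/123)*(-96) - 431 = (-2 - 80/41)*(-96) - 431 = -162/41*(-96) - 431 = 15552/41 - 431 = -2119/41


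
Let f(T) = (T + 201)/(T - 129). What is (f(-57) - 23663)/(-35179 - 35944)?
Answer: 56429/169601 ≈ 0.33272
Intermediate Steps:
f(T) = (201 + T)/(-129 + T)
(f(-57) - 23663)/(-35179 - 35944) = ((201 - 57)/(-129 - 57) - 23663)/(-35179 - 35944) = (144/(-186) - 23663)/(-71123) = (-1/186*144 - 23663)*(-1/71123) = (-24/31 - 23663)*(-1/71123) = -733577/31*(-1/71123) = 56429/169601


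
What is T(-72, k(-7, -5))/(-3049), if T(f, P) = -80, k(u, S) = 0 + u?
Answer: 80/3049 ≈ 0.026238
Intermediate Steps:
k(u, S) = u
T(-72, k(-7, -5))/(-3049) = -80/(-3049) = -80*(-1/3049) = 80/3049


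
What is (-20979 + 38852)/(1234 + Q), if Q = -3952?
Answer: -17873/2718 ≈ -6.5758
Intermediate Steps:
(-20979 + 38852)/(1234 + Q) = (-20979 + 38852)/(1234 - 3952) = 17873/(-2718) = 17873*(-1/2718) = -17873/2718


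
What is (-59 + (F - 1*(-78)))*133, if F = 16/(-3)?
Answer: 5453/3 ≈ 1817.7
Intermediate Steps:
F = -16/3 (F = 16*(-1/3) = -16/3 ≈ -5.3333)
(-59 + (F - 1*(-78)))*133 = (-59 + (-16/3 - 1*(-78)))*133 = (-59 + (-16/3 + 78))*133 = (-59 + 218/3)*133 = (41/3)*133 = 5453/3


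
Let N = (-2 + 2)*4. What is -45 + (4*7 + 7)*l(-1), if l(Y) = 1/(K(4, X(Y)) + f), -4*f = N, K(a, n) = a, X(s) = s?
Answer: -145/4 ≈ -36.250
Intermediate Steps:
N = 0 (N = 0*4 = 0)
f = 0 (f = -1/4*0 = 0)
l(Y) = 1/4 (l(Y) = 1/(4 + 0) = 1/4)
-45 + (4*7 + 7)*l(-1) = -45 + (4*7 + 7)*(1/4) = -45 + (28 + 7)*(1/4) = -45 + 35*(1/4) = -45 + 35/4 = -145/4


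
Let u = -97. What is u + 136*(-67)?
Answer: -9209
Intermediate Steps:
u + 136*(-67) = -97 + 136*(-67) = -97 - 9112 = -9209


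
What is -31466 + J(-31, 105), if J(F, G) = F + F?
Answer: -31528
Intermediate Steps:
J(F, G) = 2*F
-31466 + J(-31, 105) = -31466 + 2*(-31) = -31466 - 62 = -31528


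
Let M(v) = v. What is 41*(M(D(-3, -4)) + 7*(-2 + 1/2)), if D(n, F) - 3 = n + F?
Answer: -1189/2 ≈ -594.50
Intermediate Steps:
D(n, F) = 3 + F + n (D(n, F) = 3 + (n + F) = 3 + (F + n) = 3 + F + n)
41*(M(D(-3, -4)) + 7*(-2 + 1/2)) = 41*((3 - 4 - 3) + 7*(-2 + 1/2)) = 41*(-4 + 7*(-2 + 1/2)) = 41*(-4 + 7*(-3/2)) = 41*(-4 - 21/2) = 41*(-29/2) = -1189/2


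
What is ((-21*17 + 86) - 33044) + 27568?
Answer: -5747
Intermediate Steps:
((-21*17 + 86) - 33044) + 27568 = ((-357 + 86) - 33044) + 27568 = (-271 - 33044) + 27568 = -33315 + 27568 = -5747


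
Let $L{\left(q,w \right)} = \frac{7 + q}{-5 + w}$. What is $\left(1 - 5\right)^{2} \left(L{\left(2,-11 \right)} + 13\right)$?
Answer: $199$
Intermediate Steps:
$L{\left(q,w \right)} = \frac{7 + q}{-5 + w}$
$\left(1 - 5\right)^{2} \left(L{\left(2,-11 \right)} + 13\right) = \left(1 - 5\right)^{2} \left(\frac{7 + 2}{-5 - 11} + 13\right) = \left(-4\right)^{2} \left(\frac{1}{-16} \cdot 9 + 13\right) = 16 \left(\left(- \frac{1}{16}\right) 9 + 13\right) = 16 \left(- \frac{9}{16} + 13\right) = 16 \cdot \frac{199}{16} = 199$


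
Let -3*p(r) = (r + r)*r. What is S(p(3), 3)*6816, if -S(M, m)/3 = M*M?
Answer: -736128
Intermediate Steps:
p(r) = -2*r**2/3 (p(r) = -(r + r)*r/3 = -2*r*r/3 = -2*r**2/3)
S(M, m) = -3*M**2 (S(M, m) = -3*M*M = -3*M**2)
S(p(3), 3)*6816 = -3*(-2/3*3**2)**2*6816 = -3*(-2/3*9)**2*6816 = -3*(-6)**2*6816 = -3*36*6816 = -108*6816 = -736128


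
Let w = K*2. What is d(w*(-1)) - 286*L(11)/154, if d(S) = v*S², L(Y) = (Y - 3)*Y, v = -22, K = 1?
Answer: -1760/7 ≈ -251.43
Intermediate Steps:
L(Y) = Y*(-3 + Y) (L(Y) = (-3 + Y)*Y = Y*(-3 + Y))
w = 2 (w = 1*2 = 2)
d(S) = -22*S²
d(w*(-1)) - 286*L(11)/154 = -22*(2*(-1))² - 286*11*(-3 + 11)/154 = -22*(-2)² - 286*11*8/154 = -22*4 - 25168/154 = -88 - 286*4/7 = -88 - 1144/7 = -1760/7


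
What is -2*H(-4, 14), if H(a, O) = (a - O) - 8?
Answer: 52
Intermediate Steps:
H(a, O) = -8 + a - O
-2*H(-4, 14) = -2*(-8 - 4 - 1*14) = -2*(-8 - 4 - 14) = -2*(-26) = 52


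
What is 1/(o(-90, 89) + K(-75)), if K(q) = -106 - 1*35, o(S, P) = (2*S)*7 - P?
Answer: -1/1490 ≈ -0.00067114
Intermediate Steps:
o(S, P) = -P + 14*S (o(S, P) = 14*S - P = -P + 14*S)
K(q) = -141 (K(q) = -106 - 35 = -141)
1/(o(-90, 89) + K(-75)) = 1/((-1*89 + 14*(-90)) - 141) = 1/((-89 - 1260) - 141) = 1/(-1349 - 141) = 1/(-1490) = -1/1490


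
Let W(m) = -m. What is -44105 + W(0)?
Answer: -44105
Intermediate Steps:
-44105 + W(0) = -44105 - 1*0 = -44105 + 0 = -44105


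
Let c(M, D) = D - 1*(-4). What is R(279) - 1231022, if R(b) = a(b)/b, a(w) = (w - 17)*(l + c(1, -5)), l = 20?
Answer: -343450160/279 ≈ -1.2310e+6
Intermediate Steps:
c(M, D) = 4 + D (c(M, D) = D + 4 = 4 + D)
a(w) = -323 + 19*w (a(w) = (w - 17)*(20 + (4 - 5)) = (-17 + w)*(20 - 1) = (-17 + w)*19 = -323 + 19*w)
R(b) = (-323 + 19*b)/b
R(279) - 1231022 = (19 - 323/279) - 1231022 = 4978/279 - 1231022 = -343450160/279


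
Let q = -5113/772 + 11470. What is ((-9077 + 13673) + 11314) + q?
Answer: 21132247/772 ≈ 27373.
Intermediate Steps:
q = 8849727/772 (q = -5113*1/772 + 11470 = -5113/772 + 11470 = 8849727/772 ≈ 11463.)
((-9077 + 13673) + 11314) + q = ((-9077 + 13673) + 11314) + 8849727/772 = (4596 + 11314) + 8849727/772 = 15910 + 8849727/772 = 21132247/772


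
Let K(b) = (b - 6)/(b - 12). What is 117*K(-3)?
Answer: 351/5 ≈ 70.200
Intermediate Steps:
K(b) = (-6 + b)/(-12 + b)
117*K(-3) = 117*((-6 - 3)/(-12 - 3)) = 117*(-9/(-15)) = 117*(-1/15*(-9)) = 117*(3/5) = 351/5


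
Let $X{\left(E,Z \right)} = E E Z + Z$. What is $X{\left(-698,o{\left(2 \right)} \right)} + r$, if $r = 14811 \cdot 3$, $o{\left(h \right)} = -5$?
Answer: $-2391592$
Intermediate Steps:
$X{\left(E,Z \right)} = Z + Z E^{2}$ ($X{\left(E,Z \right)} = E^{2} Z + Z = Z E^{2} + Z = Z + Z E^{2}$)
$r = 44433$
$X{\left(-698,o{\left(2 \right)} \right)} + r = - 5 \left(1 + \left(-698\right)^{2}\right) + 44433 = - 5 \left(1 + 487204\right) + 44433 = \left(-5\right) 487205 + 44433 = -2436025 + 44433 = -2391592$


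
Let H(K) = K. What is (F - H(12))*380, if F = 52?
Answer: 15200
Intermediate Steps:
(F - H(12))*380 = (52 - 1*12)*380 = (52 - 12)*380 = 40*380 = 15200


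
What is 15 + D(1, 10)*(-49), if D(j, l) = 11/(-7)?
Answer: 92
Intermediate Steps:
D(j, l) = -11/7 (D(j, l) = 11*(-⅐) = -11/7)
15 + D(1, 10)*(-49) = 15 - 11/7*(-49) = 15 + 77 = 92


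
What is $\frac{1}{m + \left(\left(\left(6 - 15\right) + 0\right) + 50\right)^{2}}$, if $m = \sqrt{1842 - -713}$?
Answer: $\frac{1681}{2823206} - \frac{\sqrt{2555}}{2823206} \approx 0.00057752$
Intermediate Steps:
$m = \sqrt{2555}$ ($m = \sqrt{1842 + 713} = \sqrt{2555} \approx 50.547$)
$\frac{1}{m + \left(\left(\left(6 - 15\right) + 0\right) + 50\right)^{2}} = \frac{1}{\sqrt{2555} + \left(\left(\left(6 - 15\right) + 0\right) + 50\right)^{2}} = \frac{1}{\sqrt{2555} + \left(\left(-9 + 0\right) + 50\right)^{2}} = \frac{1}{\sqrt{2555} + \left(-9 + 50\right)^{2}} = \frac{1}{\sqrt{2555} + 41^{2}} = \frac{1}{\sqrt{2555} + 1681} = \frac{1}{1681 + \sqrt{2555}}$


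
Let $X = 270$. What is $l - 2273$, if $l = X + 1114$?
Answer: $-889$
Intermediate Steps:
$l = 1384$ ($l = 270 + 1114 = 1384$)
$l - 2273 = 1384 - 2273 = -889$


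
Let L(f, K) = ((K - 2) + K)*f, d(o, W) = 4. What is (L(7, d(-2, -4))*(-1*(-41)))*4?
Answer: 6888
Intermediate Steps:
L(f, K) = f*(-2 + 2*K) (L(f, K) = ((-2 + K) + K)*f = (-2 + 2*K)*f = f*(-2 + 2*K))
(L(7, d(-2, -4))*(-1*(-41)))*4 = ((2*7*(-1 + 4))*(-1*(-41)))*4 = ((2*7*3)*41)*4 = (42*41)*4 = 1722*4 = 6888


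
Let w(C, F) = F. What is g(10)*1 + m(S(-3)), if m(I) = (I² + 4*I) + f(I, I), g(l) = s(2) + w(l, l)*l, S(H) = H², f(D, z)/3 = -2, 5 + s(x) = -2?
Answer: 204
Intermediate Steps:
s(x) = -7 (s(x) = -5 - 2 = -7)
f(D, z) = -6 (f(D, z) = 3*(-2) = -6)
g(l) = -7 + l² (g(l) = -7 + l*l = -7 + l²)
m(I) = -6 + I² + 4*I (m(I) = (I² + 4*I) - 6 = -6 + I² + 4*I)
g(10)*1 + m(S(-3)) = (-7 + 10²)*1 + (-6 + ((-3)²)² + 4*(-3)²) = (-7 + 100)*1 + (-6 + 9² + 4*9) = 93*1 + (-6 + 81 + 36) = 93 + 111 = 204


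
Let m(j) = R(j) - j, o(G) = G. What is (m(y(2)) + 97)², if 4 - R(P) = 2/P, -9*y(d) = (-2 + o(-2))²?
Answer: 55965361/5184 ≈ 10796.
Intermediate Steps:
y(d) = -16/9 (y(d) = -(-2 - 2)²/9 = -⅑*(-4)² = -⅑*16 = -16/9)
R(P) = 4 - 2/P
m(j) = 4 - j - 2/j (m(j) = (4 - 2/j) - j = 4 - j - 2/j)
(m(y(2)) + 97)² = ((4 - 1*(-16/9) - 2/(-16/9)) + 97)² = ((4 + 16/9 - 2*(-9/16)) + 97)² = ((4 + 16/9 + 9/8) + 97)² = (497/72 + 97)² = (7481/72)² = 55965361/5184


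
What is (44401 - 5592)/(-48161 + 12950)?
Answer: -38809/35211 ≈ -1.1022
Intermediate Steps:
(44401 - 5592)/(-48161 + 12950) = 38809/(-35211) = 38809*(-1/35211) = -38809/35211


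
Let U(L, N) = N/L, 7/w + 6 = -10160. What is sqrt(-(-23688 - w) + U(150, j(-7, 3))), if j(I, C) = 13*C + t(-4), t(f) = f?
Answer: sqrt(137706803426010)/76245 ≈ 153.91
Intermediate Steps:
w = -7/10166 (w = 7/(-6 - 10160) = 7/(-10166) = 7*(-1/10166) = -7/10166 ≈ -0.00068857)
j(I, C) = -4 + 13*C (j(I, C) = 13*C - 4 = -4 + 13*C)
sqrt(-(-23688 - w) + U(150, j(-7, 3))) = sqrt(-(-23688 - 1*(-7/10166)) + (-4 + 13*3)/150) = sqrt(-(-23688 + 7/10166) + (-4 + 39)*(1/150)) = sqrt(-1*(-240812201/10166) + 35*(1/150)) = sqrt(240812201/10166 + 7/30) = sqrt(1806109298/76245) = sqrt(137706803426010)/76245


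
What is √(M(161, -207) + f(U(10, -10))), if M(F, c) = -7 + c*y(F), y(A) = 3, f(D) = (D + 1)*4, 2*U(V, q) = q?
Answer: 2*I*√161 ≈ 25.377*I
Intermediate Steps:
U(V, q) = q/2
f(D) = 4 + 4*D (f(D) = (1 + D)*4 = 4 + 4*D)
M(F, c) = -7 + 3*c (M(F, c) = -7 + c*3 = -7 + 3*c)
√(M(161, -207) + f(U(10, -10))) = √((-7 + 3*(-207)) + (4 + 4*((½)*(-10)))) = √((-7 - 621) + (4 + 4*(-5))) = √(-628 + (4 - 20)) = √(-628 - 16) = √(-644) = 2*I*√161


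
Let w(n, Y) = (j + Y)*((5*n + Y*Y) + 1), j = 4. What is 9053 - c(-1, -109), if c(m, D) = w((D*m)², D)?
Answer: 7494188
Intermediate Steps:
w(n, Y) = (4 + Y)*(1 + Y² + 5*n) (w(n, Y) = (4 + Y)*((5*n + Y*Y) + 1) = (4 + Y)*((5*n + Y²) + 1) = (4 + Y)*((Y² + 5*n) + 1) = (4 + Y)*(1 + Y² + 5*n))
c(m, D) = 4 + D + D³ + 4*D² + 5*D³*m² + 20*D²*m² (c(m, D) = 4 + D + D³ + 4*D² + 20*(D*m)² + 5*D*(D*m)² = 4 + D + D³ + 4*D² + 20*(D²*m²) + 5*D*(D²*m²) = 4 + D + D³ + 4*D² + 20*D²*m² + 5*D³*m² = 4 + D + D³ + 4*D² + 5*D³*m² + 20*D²*m²)
9053 - c(-1, -109) = 9053 - (4 - 109 + (-109)³ + 4*(-109)² + 5*(-109)³*(-1)² + 20*(-109)²*(-1)²) = 9053 - (4 - 109 - 1295029 + 4*11881 + 5*(-1295029)*1 + 20*11881*1) = 9053 - (4 - 109 - 1295029 + 47524 - 6475145 + 237620) = 9053 - 1*(-7485135) = 9053 + 7485135 = 7494188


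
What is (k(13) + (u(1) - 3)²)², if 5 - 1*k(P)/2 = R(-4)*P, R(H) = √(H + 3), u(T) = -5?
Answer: 4800 - 3848*I ≈ 4800.0 - 3848.0*I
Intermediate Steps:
R(H) = √(3 + H)
k(P) = 10 - 2*I*P (k(P) = 10 - 2*√(3 - 4)*P = 10 - 2*√(-1)*P = 10 - 2*I*P)
(k(13) + (u(1) - 3)²)² = ((10 - 2*I*13) + (-5 - 3)²)² = ((10 - 26*I) + (-8)²)² = ((10 - 26*I) + 64)² = (74 - 26*I)²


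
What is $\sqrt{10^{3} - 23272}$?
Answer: $16 i \sqrt{87} \approx 149.24 i$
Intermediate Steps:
$\sqrt{10^{3} - 23272} = \sqrt{1000 - 23272} = \sqrt{-22272} = 16 i \sqrt{87}$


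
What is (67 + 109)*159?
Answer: 27984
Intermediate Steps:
(67 + 109)*159 = 176*159 = 27984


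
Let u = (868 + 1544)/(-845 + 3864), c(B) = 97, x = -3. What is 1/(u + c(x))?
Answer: 3019/295255 ≈ 0.010225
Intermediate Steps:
u = 2412/3019 ≈ 0.79894
1/(u + c(x)) = 1/(2412/3019 + 97) = 1/(295255/3019) = 3019/295255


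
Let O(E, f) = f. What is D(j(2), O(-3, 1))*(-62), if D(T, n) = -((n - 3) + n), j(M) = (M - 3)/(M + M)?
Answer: -62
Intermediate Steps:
j(M) = (-3 + M)/(2*M) (j(M) = (-3 + M)/((2*M)) = (-3 + M)*(1/(2*M)) = (-3 + M)/(2*M))
D(T, n) = 3 - 2*n (D(T, n) = -((-3 + n) + n) = -(-3 + 2*n) = 3 - 2*n)
D(j(2), O(-3, 1))*(-62) = (3 - 2*1)*(-62) = (3 - 2)*(-62) = 1*(-62) = -62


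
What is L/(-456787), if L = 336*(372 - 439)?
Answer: 22512/456787 ≈ 0.049283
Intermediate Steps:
L = -22512 (L = 336*(-67) = -22512)
L/(-456787) = -22512/(-456787) = -22512*(-1/456787) = 22512/456787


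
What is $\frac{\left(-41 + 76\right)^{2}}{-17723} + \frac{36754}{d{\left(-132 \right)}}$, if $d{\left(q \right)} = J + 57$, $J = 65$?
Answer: $\frac{325620846}{1081103} \approx 301.19$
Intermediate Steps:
$d{\left(q \right)} = 122$ ($d{\left(q \right)} = 65 + 57 = 122$)
$\frac{\left(-41 + 76\right)^{2}}{-17723} + \frac{36754}{d{\left(-132 \right)}} = \frac{\left(-41 + 76\right)^{2}}{-17723} + \frac{36754}{122} = 35^{2} \left(- \frac{1}{17723}\right) + 36754 \cdot \frac{1}{122} = 1225 \left(- \frac{1}{17723}\right) + \frac{18377}{61} = - \frac{1225}{17723} + \frac{18377}{61} = \frac{325620846}{1081103}$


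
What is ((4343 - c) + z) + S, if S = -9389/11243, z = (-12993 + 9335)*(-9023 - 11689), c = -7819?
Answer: 851956956505/11243 ≈ 7.5777e+7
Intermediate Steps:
z = 75764496 (z = -3658*(-20712) = 75764496)
S = -9389/11243 (S = -9389*1/11243 = -9389/11243 ≈ -0.83510)
((4343 - c) + z) + S = ((4343 - 1*(-7819)) + 75764496) - 9389/11243 = ((4343 + 7819) + 75764496) - 9389/11243 = (12162 + 75764496) - 9389/11243 = 75776658 - 9389/11243 = 851956956505/11243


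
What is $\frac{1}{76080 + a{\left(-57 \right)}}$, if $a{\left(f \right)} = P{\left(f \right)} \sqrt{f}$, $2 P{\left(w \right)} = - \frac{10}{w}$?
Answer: $\frac{867312}{65985096965} - \frac{i \sqrt{57}}{65985096965} \approx 1.3144 \cdot 10^{-5} - 1.1442 \cdot 10^{-10} i$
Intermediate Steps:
$P{\left(w \right)} = - \frac{5}{w}$ ($P{\left(w \right)} = \frac{\left(-10\right) \frac{1}{w}}{2} = - \frac{5}{w}$)
$a{\left(f \right)} = - \frac{5}{\sqrt{f}}$ ($a{\left(f \right)} = - \frac{5}{f} \sqrt{f} = - \frac{5}{\sqrt{f}}$)
$\frac{1}{76080 + a{\left(-57 \right)}} = \frac{1}{76080 - \frac{5}{i \sqrt{57}}} = \frac{1}{76080 - 5 \left(- \frac{i \sqrt{57}}{57}\right)} = \frac{1}{76080 + \frac{5 i \sqrt{57}}{57}}$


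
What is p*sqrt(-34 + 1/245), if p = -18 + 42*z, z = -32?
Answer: -1362*I*sqrt(41645)/35 ≈ -7941.3*I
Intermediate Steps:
p = -1362 (p = -18 + 42*(-32) = -18 - 1344 = -1362)
p*sqrt(-34 + 1/245) = -1362*sqrt(-34 + 1/245) = -1362*I*sqrt(41645)/35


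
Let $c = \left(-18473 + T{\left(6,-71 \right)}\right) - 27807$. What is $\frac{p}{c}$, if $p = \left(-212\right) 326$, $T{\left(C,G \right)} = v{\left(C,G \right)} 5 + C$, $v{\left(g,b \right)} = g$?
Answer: $\frac{17278}{11561} \approx 1.4945$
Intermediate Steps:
$T{\left(C,G \right)} = 6 C$ ($T{\left(C,G \right)} = C 5 + C = 5 C + C = 6 C$)
$p = -69112$
$c = -46244$ ($c = \left(-18473 + 6 \cdot 6\right) - 27807 = \left(-18473 + 36\right) - 27807 = -18437 - 27807 = -46244$)
$\frac{p}{c} = - \frac{69112}{-46244} = \left(-69112\right) \left(- \frac{1}{46244}\right) = \frac{17278}{11561}$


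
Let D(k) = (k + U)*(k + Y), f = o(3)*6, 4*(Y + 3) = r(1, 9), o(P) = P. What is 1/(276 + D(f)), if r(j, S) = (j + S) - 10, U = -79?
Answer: -1/639 ≈ -0.0015649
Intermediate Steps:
r(j, S) = -10 + S + j (r(j, S) = (S + j) - 10 = -10 + S + j)
Y = -3 (Y = -3 + (-10 + 9 + 1)/4 = -3 + (¼)*0 = -3 + 0 = -3)
f = 18 (f = 3*6 = 18)
D(k) = (-79 + k)*(-3 + k) (D(k) = (k - 79)*(k - 3) = (-79 + k)*(-3 + k))
1/(276 + D(f)) = 1/(276 + (237 + 18² - 82*18)) = 1/(276 + (237 + 324 - 1476)) = 1/(276 - 915) = 1/(-639) = -1/639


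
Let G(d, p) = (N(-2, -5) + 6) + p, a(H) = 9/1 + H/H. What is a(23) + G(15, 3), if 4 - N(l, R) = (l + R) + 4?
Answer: 26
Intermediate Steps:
N(l, R) = -R - l (N(l, R) = 4 - ((l + R) + 4) = 4 - ((R + l) + 4) = 4 - (4 + R + l) = 4 + (-4 - R - l) = -R - l)
a(H) = 10 (a(H) = 9*1 + 1 = 9 + 1 = 10)
G(d, p) = 13 + p (G(d, p) = ((-1*(-5) - 1*(-2)) + 6) + p = ((5 + 2) + 6) + p = (7 + 6) + p = 13 + p)
a(23) + G(15, 3) = 10 + (13 + 3) = 10 + 16 = 26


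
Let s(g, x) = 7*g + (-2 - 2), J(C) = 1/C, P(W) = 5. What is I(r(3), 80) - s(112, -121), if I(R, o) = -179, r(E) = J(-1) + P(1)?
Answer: -959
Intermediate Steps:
J(C) = 1/C
r(E) = 4 (r(E) = 1/(-1) + 5 = -1 + 5 = 4)
s(g, x) = -4 + 7*g (s(g, x) = 7*g - 4 = -4 + 7*g)
I(r(3), 80) - s(112, -121) = -179 - (-4 + 7*112) = -179 - (-4 + 784) = -179 - 1*780 = -179 - 780 = -959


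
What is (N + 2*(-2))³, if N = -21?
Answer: -15625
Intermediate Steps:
(N + 2*(-2))³ = (-21 + 2*(-2))³ = (-21 - 4)³ = (-25)³ = -15625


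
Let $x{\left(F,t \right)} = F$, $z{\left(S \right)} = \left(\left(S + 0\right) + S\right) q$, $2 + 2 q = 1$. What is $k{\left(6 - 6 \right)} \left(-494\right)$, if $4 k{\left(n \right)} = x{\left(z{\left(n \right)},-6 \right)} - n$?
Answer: $0$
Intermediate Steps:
$q = - \frac{1}{2}$ ($q = -1 + \frac{1}{2} \cdot 1 = -1 + \frac{1}{2} = - \frac{1}{2} \approx -0.5$)
$z{\left(S \right)} = - S$ ($z{\left(S \right)} = \left(\left(S + 0\right) + S\right) \left(- \frac{1}{2}\right) = \left(S + S\right) \left(- \frac{1}{2}\right) = 2 S \left(- \frac{1}{2}\right) = - S$)
$k{\left(n \right)} = - \frac{n}{2}$ ($k{\left(n \right)} = \frac{- n - n}{4} = \frac{\left(-2\right) n}{4} = - \frac{n}{2}$)
$k{\left(6 - 6 \right)} \left(-494\right) = - \frac{6 - 6}{2} \left(-494\right) = \left(- \frac{1}{2}\right) 0 \left(-494\right) = 0 \left(-494\right) = 0$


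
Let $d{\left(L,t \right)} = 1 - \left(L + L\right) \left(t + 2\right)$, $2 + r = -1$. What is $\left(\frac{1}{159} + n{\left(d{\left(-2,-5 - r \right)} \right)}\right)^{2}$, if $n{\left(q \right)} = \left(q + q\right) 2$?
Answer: $\frac{405769}{25281} \approx 16.05$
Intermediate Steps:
$r = -3$ ($r = -2 - 1 = -3$)
$d{\left(L,t \right)} = 1 - 2 L \left(2 + t\right)$
$n{\left(q \right)} = 4 q$ ($n{\left(q \right)} = 2 q 2 = 4 q$)
$\left(\frac{1}{159} + n{\left(d{\left(-2,-5 - r \right)} \right)}\right)^{2} = \left(\frac{1}{159} + 4 \left(1 - -8 - - 4 \left(-5 - -3\right)\right)\right)^{2} = \left(\frac{1}{159} + 4 \left(1 + 8 - - 4 \left(-5 + 3\right)\right)\right)^{2} = \left(\frac{1}{159} + 4 \left(1 + 8 - \left(-4\right) \left(-2\right)\right)\right)^{2} = \left(\frac{1}{159} + 4 \left(1 + 8 - 8\right)\right)^{2} = \left(\frac{1}{159} + 4 \cdot 1\right)^{2} = \left(\frac{1}{159} + 4\right)^{2} = \left(\frac{637}{159}\right)^{2} = \frac{405769}{25281}$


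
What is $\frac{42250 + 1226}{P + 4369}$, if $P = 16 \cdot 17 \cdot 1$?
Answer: $\frac{14492}{1547} \approx 9.3678$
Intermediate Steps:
$P = 272$ ($P = 272 \cdot 1 = 272$)
$\frac{42250 + 1226}{P + 4369} = \frac{42250 + 1226}{272 + 4369} = \frac{43476}{4641} = 43476 \cdot \frac{1}{4641} = \frac{14492}{1547}$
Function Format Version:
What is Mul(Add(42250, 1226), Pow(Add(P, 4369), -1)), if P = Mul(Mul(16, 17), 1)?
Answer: Rational(14492, 1547) ≈ 9.3678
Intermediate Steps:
P = 272 (P = Mul(272, 1) = 272)
Mul(Add(42250, 1226), Pow(Add(P, 4369), -1)) = Mul(Add(42250, 1226), Pow(Add(272, 4369), -1)) = Mul(43476, Pow(4641, -1)) = Mul(43476, Rational(1, 4641)) = Rational(14492, 1547)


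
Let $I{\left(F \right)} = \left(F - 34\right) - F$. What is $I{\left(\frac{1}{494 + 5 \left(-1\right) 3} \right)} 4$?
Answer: $-136$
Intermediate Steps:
$I{\left(F \right)} = -34$ ($I{\left(F \right)} = \left(F - 34\right) - F = \left(-34 + F\right) - F = -34$)
$I{\left(\frac{1}{494 + 5 \left(-1\right) 3} \right)} 4 = \left(-34\right) 4 = -136$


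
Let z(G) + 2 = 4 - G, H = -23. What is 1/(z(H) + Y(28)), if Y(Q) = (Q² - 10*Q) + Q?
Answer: 1/557 ≈ 0.0017953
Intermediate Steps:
z(G) = 2 - G (z(G) = -2 + (4 - G) = 2 - G)
Y(Q) = Q² - 9*Q
1/(z(H) + Y(28)) = 1/((2 - 1*(-23)) + 28*(-9 + 28)) = 1/((2 + 23) + 28*19) = 1/(25 + 532) = 1/557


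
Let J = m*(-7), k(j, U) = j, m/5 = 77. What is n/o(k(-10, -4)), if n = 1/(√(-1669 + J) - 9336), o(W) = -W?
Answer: -1167/108956575 - I*√1091/435826300 ≈ -1.0711e-5 - 7.5788e-8*I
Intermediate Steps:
m = 385 (m = 5*77 = 385)
J = -2695 (J = 385*(-7) = -2695)
n = 1/(-9336 + 2*I*√1091) (n = 1/(√(-1669 - 2695) - 9336) = 1/(√(-4364) - 9336) = 1/(2*I*√1091 - 9336) = 1/(-9336 + 2*I*√1091) ≈ -0.00010711 - 7.579e-7*I)
n/o(k(-10, -4)) = (-2334/21791315 - I*√1091/43582630)/((-1*(-10))) = (-2334/21791315 - I*√1091/43582630)/10 = (-2334/21791315 - I*√1091/43582630)*(⅒) = -1167/108956575 - I*√1091/435826300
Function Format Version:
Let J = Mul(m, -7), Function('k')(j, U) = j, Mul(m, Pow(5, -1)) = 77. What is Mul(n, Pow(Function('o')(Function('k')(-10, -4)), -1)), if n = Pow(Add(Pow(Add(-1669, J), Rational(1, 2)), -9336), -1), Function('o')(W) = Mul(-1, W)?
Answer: Add(Rational(-1167, 108956575), Mul(Rational(-1, 435826300), I, Pow(1091, Rational(1, 2)))) ≈ Add(-1.0711e-5, Mul(-7.5788e-8, I))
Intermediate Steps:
m = 385 (m = Mul(5, 77) = 385)
J = -2695 (J = Mul(385, -7) = -2695)
n = Pow(Add(-9336, Mul(2, I, Pow(1091, Rational(1, 2)))), -1) (n = Pow(Add(Pow(Add(-1669, -2695), Rational(1, 2)), -9336), -1) = Pow(Add(Pow(-4364, Rational(1, 2)), -9336), -1) = Pow(Add(Mul(2, I, Pow(1091, Rational(1, 2))), -9336), -1) = Pow(Add(-9336, Mul(2, I, Pow(1091, Rational(1, 2)))), -1) ≈ Add(-0.00010711, Mul(-7.579e-7, I)))
Mul(n, Pow(Function('o')(Function('k')(-10, -4)), -1)) = Mul(Add(Rational(-2334, 21791315), Mul(Rational(-1, 43582630), I, Pow(1091, Rational(1, 2)))), Pow(Mul(-1, -10), -1)) = Mul(Add(Rational(-2334, 21791315), Mul(Rational(-1, 43582630), I, Pow(1091, Rational(1, 2)))), Pow(10, -1)) = Mul(Add(Rational(-2334, 21791315), Mul(Rational(-1, 43582630), I, Pow(1091, Rational(1, 2)))), Rational(1, 10)) = Add(Rational(-1167, 108956575), Mul(Rational(-1, 435826300), I, Pow(1091, Rational(1, 2))))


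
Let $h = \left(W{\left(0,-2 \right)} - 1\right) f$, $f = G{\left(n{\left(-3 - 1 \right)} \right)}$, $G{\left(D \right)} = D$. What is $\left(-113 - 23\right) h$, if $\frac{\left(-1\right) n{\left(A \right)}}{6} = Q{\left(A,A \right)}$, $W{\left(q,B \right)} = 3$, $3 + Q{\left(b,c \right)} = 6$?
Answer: $4896$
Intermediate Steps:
$Q{\left(b,c \right)} = 3$ ($Q{\left(b,c \right)} = -3 + 6 = 3$)
$n{\left(A \right)} = -18$ ($n{\left(A \right)} = \left(-6\right) 3 = -18$)
$f = -18$
$h = -36$ ($h = \left(3 - 1\right) \left(-18\right) = 2 \left(-18\right) = -36$)
$\left(-113 - 23\right) h = \left(-113 - 23\right) \left(-36\right) = \left(-136\right) \left(-36\right) = 4896$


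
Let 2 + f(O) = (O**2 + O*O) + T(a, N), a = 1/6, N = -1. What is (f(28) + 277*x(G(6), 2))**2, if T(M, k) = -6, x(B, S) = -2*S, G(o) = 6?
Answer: 204304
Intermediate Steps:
a = 1/6 ≈ 0.16667
f(O) = -8 + 2*O**2 (f(O) = -2 + ((O**2 + O*O) - 6) = -2 + ((O**2 + O**2) - 6) = -2 + (2*O**2 - 6) = -2 + (-6 + 2*O**2) = -8 + 2*O**2)
(f(28) + 277*x(G(6), 2))**2 = ((-8 + 2*28**2) + 277*(-2*2))**2 = ((-8 + 2*784) + 277*(-4))**2 = ((-8 + 1568) - 1108)**2 = (1560 - 1108)**2 = 452**2 = 204304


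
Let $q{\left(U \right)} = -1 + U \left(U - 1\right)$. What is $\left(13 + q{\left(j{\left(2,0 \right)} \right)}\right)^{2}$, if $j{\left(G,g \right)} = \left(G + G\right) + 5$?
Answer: $7056$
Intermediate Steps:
$j{\left(G,g \right)} = 5 + 2 G$ ($j{\left(G,g \right)} = 2 G + 5 = 5 + 2 G$)
$q{\left(U \right)} = -1 + U \left(-1 + U\right)$
$\left(13 + q{\left(j{\left(2,0 \right)} \right)}\right)^{2} = \left(13 - \left(6 + 4 - \left(5 + 2 \cdot 2\right)^{2}\right)\right)^{2} = \left(13 - \left(10 - \left(5 + 4\right)^{2}\right)\right)^{2} = \left(13 - \left(10 - 81\right)\right)^{2} = \left(13 - -71\right)^{2} = \left(13 + 71\right)^{2} = 84^{2} = 7056$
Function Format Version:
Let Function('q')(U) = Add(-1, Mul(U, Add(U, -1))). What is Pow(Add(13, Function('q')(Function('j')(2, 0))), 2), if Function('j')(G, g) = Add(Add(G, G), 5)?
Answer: 7056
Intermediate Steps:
Function('j')(G, g) = Add(5, Mul(2, G)) (Function('j')(G, g) = Add(Mul(2, G), 5) = Add(5, Mul(2, G)))
Function('q')(U) = Add(-1, Mul(U, Add(-1, U)))
Pow(Add(13, Function('q')(Function('j')(2, 0))), 2) = Pow(Add(13, Add(-1, Pow(Add(5, Mul(2, 2)), 2), Mul(-1, Add(5, Mul(2, 2))))), 2) = Pow(Add(13, Add(-1, Pow(Add(5, 4), 2), Mul(-1, Add(5, 4)))), 2) = Pow(Add(13, Add(-1, Pow(9, 2), Mul(-1, 9))), 2) = Pow(Add(13, Add(-1, 81, -9)), 2) = Pow(Add(13, 71), 2) = Pow(84, 2) = 7056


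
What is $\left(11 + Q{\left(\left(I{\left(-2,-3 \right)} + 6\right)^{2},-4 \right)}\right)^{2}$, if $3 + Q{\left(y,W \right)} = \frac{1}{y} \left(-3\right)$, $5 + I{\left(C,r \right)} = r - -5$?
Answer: $\frac{529}{9} \approx 58.778$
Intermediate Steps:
$I{\left(C,r \right)} = r$ ($I{\left(C,r \right)} = -5 + \left(r - -5\right) = -5 + \left(r + 5\right) = -5 + \left(5 + r\right) = r$)
$Q{\left(y,W \right)} = -3 - \frac{3}{y}$ ($Q{\left(y,W \right)} = -3 + \frac{1}{y} \left(-3\right) = -3 - \frac{3}{y}$)
$\left(11 + Q{\left(\left(I{\left(-2,-3 \right)} + 6\right)^{2},-4 \right)}\right)^{2} = \left(11 - \left(3 + \frac{3}{\left(-3 + 6\right)^{2}}\right)\right)^{2} = \left(11 - \left(3 + \frac{3}{3^{2}}\right)\right)^{2} = \left(11 - \left(3 + \frac{3}{9}\right)\right)^{2} = \left(11 - \frac{10}{3}\right)^{2} = \left(\frac{23}{3}\right)^{2} = \frac{529}{9}$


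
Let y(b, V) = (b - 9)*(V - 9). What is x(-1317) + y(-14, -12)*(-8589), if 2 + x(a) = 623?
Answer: -4147866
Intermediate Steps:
x(a) = 621 (x(a) = -2 + 623 = 621)
y(b, V) = (-9 + V)*(-9 + b) (y(b, V) = (-9 + b)*(-9 + V) = (-9 + V)*(-9 + b))
x(-1317) + y(-14, -12)*(-8589) = 621 + (81 - 9*(-12) - 9*(-14) - 12*(-14))*(-8589) = 621 + (81 + 108 + 126 + 168)*(-8589) = 621 + 483*(-8589) = 621 - 4148487 = -4147866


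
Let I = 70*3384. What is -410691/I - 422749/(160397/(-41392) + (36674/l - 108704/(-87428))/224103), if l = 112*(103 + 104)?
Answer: 9806315147692401640781394787/89889419544769681675440 ≈ 1.0909e+5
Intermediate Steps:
I = 236880
l = 23184 (l = 112*207 = 23184)
-410691/I - 422749/(160397/(-41392) + (36674/l - 108704/(-87428))/224103) = -410691/236880 - 422749/(160397/(-41392) + (36674/23184 - 108704/(-87428))/224103) = -410691*1/236880 - 422749/(160397*(-1/41392) + (36674*(1/23184) - 108704*(-1/87428))*(1/224103)) = -136897/78960 - 422749/(-160397/41392 + (18337/11592 + 27176/21857)*(1/224103)) = -136897/78960 - 422749/(-160397/41392 + (715816001/253366344)*(1/224103)) = -136897/78960 - 422749/(-160397/41392 + 715816001/56780157789432) = -136897/78960 - 422749/(-1138417167486951389/293780536402521168) = -136897/78960 - 422749*(-293780536402521168/1138417167486951389) = -136897/78960 + 124195427983629421250832/1138417167486951389 = 9806315147692401640781394787/89889419544769681675440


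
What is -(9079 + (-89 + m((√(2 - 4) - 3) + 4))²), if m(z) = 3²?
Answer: -15479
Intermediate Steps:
m(z) = 9
-(9079 + (-89 + m((√(2 - 4) - 3) + 4))²) = -(9079 + (-89 + 9)²) = -(9079 + (-80)²) = -(9079 + 6400) = -1*15479 = -15479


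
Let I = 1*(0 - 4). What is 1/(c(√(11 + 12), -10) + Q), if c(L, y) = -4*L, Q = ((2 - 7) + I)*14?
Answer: -63/7754 + √23/3877 ≈ -0.0068878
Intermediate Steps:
I = -4 (I = 1*(-4) = -4)
Q = -126 (Q = ((2 - 7) - 4)*14 = (-5 - 4)*14 = -9*14 = -126)
1/(c(√(11 + 12), -10) + Q) = 1/(-4*√(11 + 12) - 126) = 1/(-4*√23 - 126) = 1/(-126 - 4*√23)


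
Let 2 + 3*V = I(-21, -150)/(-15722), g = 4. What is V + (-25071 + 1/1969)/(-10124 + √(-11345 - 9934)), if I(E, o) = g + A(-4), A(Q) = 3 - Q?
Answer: 5740918843083269/3173568927472790 + 49364798*I*√21279/201855293695 ≈ 1.809 + 0.035674*I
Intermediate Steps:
I(E, o) = 11 (I(E, o) = 4 + (3 - 1*(-4)) = 4 + (3 + 4) = 4 + 7 = 11)
V = -10485/15722 (V = -⅔ + (11/(-15722))/3 = -⅔ + (11*(-1/15722))/3 = -⅔ + (⅓)*(-11/15722) = -⅔ - 11/47166 = -10485/15722 ≈ -0.66690)
V + (-25071 + 1/1969)/(-10124 + √(-11345 - 9934)) = -10485/15722 + (-25071 + 1/1969)/(-10124 + √(-11345 - 9934)) = -10485/15722 + (-25071 + 1/1969)/(-10124 + √(-21279)) = -10485/15722 - 49364798/(1969*(-10124 + I*√21279))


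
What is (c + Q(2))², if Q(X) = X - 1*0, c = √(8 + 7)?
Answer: (2 + √15)² ≈ 34.492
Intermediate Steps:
c = √15 ≈ 3.8730
Q(X) = X (Q(X) = X + 0 = X)
(c + Q(2))² = (√15 + 2)² = (2 + √15)²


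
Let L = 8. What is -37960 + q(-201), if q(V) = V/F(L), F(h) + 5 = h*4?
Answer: -341707/9 ≈ -37967.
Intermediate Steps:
F(h) = -5 + 4*h (F(h) = -5 + h*4 = -5 + 4*h)
q(V) = V/27 (q(V) = V/(-5 + 4*8) = V/(-5 + 32) = V/27)
-37960 + q(-201) = -37960 + (1/27)*(-201) = -37960 - 67/9 = -341707/9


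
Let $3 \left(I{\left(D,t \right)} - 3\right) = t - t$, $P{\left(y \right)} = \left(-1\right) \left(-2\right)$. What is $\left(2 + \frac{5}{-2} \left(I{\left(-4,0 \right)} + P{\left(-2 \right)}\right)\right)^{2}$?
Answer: $\frac{441}{4} \approx 110.25$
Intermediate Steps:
$P{\left(y \right)} = 2$
$I{\left(D,t \right)} = 3$ ($I{\left(D,t \right)} = 3 + \frac{t - t}{3} = 3 + \frac{1}{3} \cdot 0 = 3 + 0 = 3$)
$\left(2 + \frac{5}{-2} \left(I{\left(-4,0 \right)} + P{\left(-2 \right)}\right)\right)^{2} = \left(2 + \frac{5}{-2} \left(3 + 2\right)\right)^{2} = \left(2 + 5 \left(- \frac{1}{2}\right) 5\right)^{2} = \left(2 - \frac{25}{2}\right)^{2} = \left(- \frac{21}{2}\right)^{2} = \frac{441}{4}$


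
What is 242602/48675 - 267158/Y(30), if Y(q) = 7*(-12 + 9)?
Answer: 1445445588/113575 ≈ 12727.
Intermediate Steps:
Y(q) = -21 (Y(q) = 7*(-3) = -21)
242602/48675 - 267158/Y(30) = 242602/48675 - 267158/(-21) = 242602*(1/48675) - 267158*(-1/21) = 242602/48675 + 267158/21 = 1445445588/113575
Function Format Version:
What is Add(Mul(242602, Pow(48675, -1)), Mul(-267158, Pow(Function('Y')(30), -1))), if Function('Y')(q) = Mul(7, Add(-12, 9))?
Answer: Rational(1445445588, 113575) ≈ 12727.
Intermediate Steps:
Function('Y')(q) = -21 (Function('Y')(q) = Mul(7, -3) = -21)
Add(Mul(242602, Pow(48675, -1)), Mul(-267158, Pow(Function('Y')(30), -1))) = Add(Mul(242602, Pow(48675, -1)), Mul(-267158, Pow(-21, -1))) = Add(Mul(242602, Rational(1, 48675)), Mul(-267158, Rational(-1, 21))) = Add(Rational(242602, 48675), Rational(267158, 21)) = Rational(1445445588, 113575)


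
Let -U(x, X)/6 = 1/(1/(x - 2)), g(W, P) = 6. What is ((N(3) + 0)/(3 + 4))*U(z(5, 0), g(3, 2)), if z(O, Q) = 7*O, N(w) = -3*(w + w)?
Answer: 3564/7 ≈ 509.14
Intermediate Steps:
N(w) = -6*w
U(x, X) = 12 - 6*x (U(x, X) = -(-12 + 6*x) = -6*(-2 + x) = 12 - 6*x)
((N(3) + 0)/(3 + 4))*U(z(5, 0), g(3, 2)) = ((-6*3 + 0)/(3 + 4))*(12 - 42*5) = ((-18 + 0)/7)*(12 - 6*35) = (-18*1/7)*(12 - 210) = -18/7*(-198) = 3564/7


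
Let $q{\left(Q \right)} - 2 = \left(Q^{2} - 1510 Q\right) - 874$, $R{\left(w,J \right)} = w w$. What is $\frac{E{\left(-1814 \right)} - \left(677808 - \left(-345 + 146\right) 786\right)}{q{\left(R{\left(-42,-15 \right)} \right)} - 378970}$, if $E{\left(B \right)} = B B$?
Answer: $\frac{1228187}{34107} \approx 36.01$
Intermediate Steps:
$E{\left(B \right)} = B^{2}$
$R{\left(w,J \right)} = w^{2}$
$q{\left(Q \right)} = -872 + Q^{2} - 1510 Q$ ($q{\left(Q \right)} = 2 - \left(874 - Q^{2} + 1510 Q\right) = -872 + Q^{2} - 1510 Q$)
$\frac{E{\left(-1814 \right)} - \left(677808 - \left(-345 + 146\right) 786\right)}{q{\left(R{\left(-42,-15 \right)} \right)} - 378970} = \frac{\left(-1814\right)^{2} - \left(677808 - \left(-345 + 146\right) 786\right)}{\left(-872 + \left(\left(-42\right)^{2}\right)^{2} - 1510 \left(-42\right)^{2}\right) - 378970} = \frac{3290596 - 834222}{\left(-872 + 1764^{2} - 2663640\right) - 378970} = \frac{3290596 - 834222}{\left(-872 + 3111696 - 2663640\right) - 378970} = \frac{3290596 - 834222}{447184 - 378970} = \frac{2456374}{68214} = 2456374 \cdot \frac{1}{68214} = \frac{1228187}{34107}$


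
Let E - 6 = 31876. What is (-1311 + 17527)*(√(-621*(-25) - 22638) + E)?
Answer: 516998512 + 16216*I*√7113 ≈ 5.17e+8 + 1.3676e+6*I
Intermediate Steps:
E = 31882 (E = 6 + 31876 = 31882)
(-1311 + 17527)*(√(-621*(-25) - 22638) + E) = (-1311 + 17527)*(√(-621*(-25) - 22638) + 31882) = 16216*(√(15525 - 22638) + 31882) = 16216*(√(-7113) + 31882) = 16216*(I*√7113 + 31882) = 16216*(31882 + I*√7113) = 516998512 + 16216*I*√7113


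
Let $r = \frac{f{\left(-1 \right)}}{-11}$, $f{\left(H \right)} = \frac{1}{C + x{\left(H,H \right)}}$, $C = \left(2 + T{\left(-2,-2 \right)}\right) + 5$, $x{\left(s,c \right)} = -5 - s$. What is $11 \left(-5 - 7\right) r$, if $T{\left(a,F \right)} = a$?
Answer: $12$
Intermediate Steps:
$C = 5$ ($C = \left(2 - 2\right) + 5 = 0 + 5 = 5$)
$f{\left(H \right)} = - \frac{1}{H}$ ($f{\left(H \right)} = \frac{1}{5 - \left(5 + H\right)} = \frac{1}{\left(-1\right) H} = - \frac{1}{H}$)
$r = - \frac{1}{11}$ ($r = \frac{\left(-1\right) \frac{1}{-1}}{-11} = \left(-1\right) \left(-1\right) \left(- \frac{1}{11}\right) = 1 \left(- \frac{1}{11}\right) = - \frac{1}{11} \approx -0.090909$)
$11 \left(-5 - 7\right) r = 11 \left(-5 - 7\right) \left(- \frac{1}{11}\right) = 11 \left(-12\right) \left(- \frac{1}{11}\right) = \left(-132\right) \left(- \frac{1}{11}\right) = 12$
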